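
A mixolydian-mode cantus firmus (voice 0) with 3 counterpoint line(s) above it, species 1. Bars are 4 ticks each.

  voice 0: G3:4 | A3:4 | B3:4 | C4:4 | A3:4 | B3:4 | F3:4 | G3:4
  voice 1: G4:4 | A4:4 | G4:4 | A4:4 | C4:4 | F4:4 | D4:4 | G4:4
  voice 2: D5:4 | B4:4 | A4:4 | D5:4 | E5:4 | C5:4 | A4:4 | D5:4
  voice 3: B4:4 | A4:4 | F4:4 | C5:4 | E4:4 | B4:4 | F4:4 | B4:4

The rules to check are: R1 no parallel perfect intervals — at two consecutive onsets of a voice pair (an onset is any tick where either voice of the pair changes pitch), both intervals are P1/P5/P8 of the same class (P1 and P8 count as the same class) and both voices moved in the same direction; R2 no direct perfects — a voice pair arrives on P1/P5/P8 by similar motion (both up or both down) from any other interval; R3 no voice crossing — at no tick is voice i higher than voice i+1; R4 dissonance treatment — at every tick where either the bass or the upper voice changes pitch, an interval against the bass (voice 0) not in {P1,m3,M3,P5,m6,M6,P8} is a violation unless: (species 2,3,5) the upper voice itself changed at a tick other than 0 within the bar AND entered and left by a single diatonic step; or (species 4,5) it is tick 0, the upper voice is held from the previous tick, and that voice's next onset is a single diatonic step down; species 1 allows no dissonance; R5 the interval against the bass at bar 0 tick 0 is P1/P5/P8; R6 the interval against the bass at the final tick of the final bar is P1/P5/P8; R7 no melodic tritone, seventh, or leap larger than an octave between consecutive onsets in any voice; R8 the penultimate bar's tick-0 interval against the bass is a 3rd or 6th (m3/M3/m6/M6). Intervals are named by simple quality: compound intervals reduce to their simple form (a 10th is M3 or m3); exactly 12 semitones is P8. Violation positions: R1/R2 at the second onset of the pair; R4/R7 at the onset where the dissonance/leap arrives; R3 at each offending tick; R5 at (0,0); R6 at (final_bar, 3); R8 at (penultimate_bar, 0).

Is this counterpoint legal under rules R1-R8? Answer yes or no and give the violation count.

No (53 violations)

bar 0: v0=G3 v1=G4 v2=D5 v3=B4 (M3)
bar 1: v0=A3 v1=A4 v2=B4 v3=A4 (P8)
bar 2: v0=B3 v1=G4 v2=A4 v3=F4 (TT)
bar 3: v0=C4 v1=A4 v2=D5 v3=C5 (P8)
bar 4: v0=A3 v1=C4 v2=E5 v3=E4 (P5)
bar 5: v0=B3 v1=F4 v2=C5 v3=B4 (P8)
bar 6: v0=F3 v1=D4 v2=A4 v3=F4 (P8)
bar 7: v0=G3 v1=G4 v2=D5 v3=B4 (M3)
  R3 @ bar0.0: D5 above B4
  R5 @ bar0.0: opens on M3
  R3 @ bar0.1: D5 above B4
  R3 @ bar0.2: D5 above B4
  R3 @ bar0.3: D5 above B4
  R1 @ bar1.0: G3/G4 P8 -> A3/A4 P8 similar
  R3 @ bar1.0: B4 above A4
  R4 @ bar1.0: A3/B4 M2 untreated
  R3 @ bar1.1: B4 above A4
  R3 @ bar1.2: B4 above A4
  R3 @ bar1.3: B4 above A4
  R3 @ bar2.0: A4 above F4
  R4 @ bar2.0: B3/A4 m7 untreated
  R4 @ bar2.0: B3/F4 TT untreated
  R3 @ bar2.1: A4 above F4
  R3 @ bar2.2: A4 above F4
  R3 @ bar2.3: A4 above F4
  R2 @ bar3.0: B3/F4 TT -> C4/C5 P8 similar
  R3 @ bar3.0: D5 above C5
  R4 @ bar3.0: C4/D5 M2 untreated
  R3 @ bar3.1: D5 above C5
  R3 @ bar3.2: D5 above C5
  R3 @ bar3.3: D5 above C5
  R2 @ bar4.0: C4/C5 P8 -> A3/E4 P5 similar
  R3 @ bar4.0: E5 above E4
  R3 @ bar4.1: E5 above E4
  R3 @ bar4.2: E5 above E4
  R3 @ bar4.3: E5 above E4
  R2 @ bar5.0: A3/E4 P5 -> B3/B4 P8 similar
  R3 @ bar5.0: C5 above B4
  R4 @ bar5.0: B3/F4 TT untreated
  R4 @ bar5.0: B3/C5 m2 untreated
  R3 @ bar5.1: C5 above B4
  R3 @ bar5.2: C5 above B4
  R3 @ bar5.3: C5 above B4
  R1 @ bar6.0: B3/B4 P8 -> F3/F4 P8 similar
  R1 @ bar6.0: F4/C5 P5 -> D4/A4 P5 similar
  R3 @ bar6.0: A4 above F4
  R7 @ bar6.0: B3->F3 leap 6st
  R7 @ bar6.0: B4->F4 leap 6st
  R8 @ bar6.0: penult P8 not 3rd/6th
  R3 @ bar6.1: A4 above F4
  R3 @ bar6.2: A4 above F4
  R3 @ bar6.3: A4 above F4
  R1 @ bar7.0: D4/A4 P5 -> G4/D5 P5 similar
  R2 @ bar7.0: F3/D4 M6 -> G3/G4 P8 similar
  R2 @ bar7.0: F3/A4 M3 -> G3/D5 P5 similar
  R3 @ bar7.0: D5 above B4
  R7 @ bar7.0: F4->B4 leap 6st
  R3 @ bar7.1: D5 above B4
  R3 @ bar7.2: D5 above B4
  R3 @ bar7.3: D5 above B4
  R6 @ bar7.3: closes on M3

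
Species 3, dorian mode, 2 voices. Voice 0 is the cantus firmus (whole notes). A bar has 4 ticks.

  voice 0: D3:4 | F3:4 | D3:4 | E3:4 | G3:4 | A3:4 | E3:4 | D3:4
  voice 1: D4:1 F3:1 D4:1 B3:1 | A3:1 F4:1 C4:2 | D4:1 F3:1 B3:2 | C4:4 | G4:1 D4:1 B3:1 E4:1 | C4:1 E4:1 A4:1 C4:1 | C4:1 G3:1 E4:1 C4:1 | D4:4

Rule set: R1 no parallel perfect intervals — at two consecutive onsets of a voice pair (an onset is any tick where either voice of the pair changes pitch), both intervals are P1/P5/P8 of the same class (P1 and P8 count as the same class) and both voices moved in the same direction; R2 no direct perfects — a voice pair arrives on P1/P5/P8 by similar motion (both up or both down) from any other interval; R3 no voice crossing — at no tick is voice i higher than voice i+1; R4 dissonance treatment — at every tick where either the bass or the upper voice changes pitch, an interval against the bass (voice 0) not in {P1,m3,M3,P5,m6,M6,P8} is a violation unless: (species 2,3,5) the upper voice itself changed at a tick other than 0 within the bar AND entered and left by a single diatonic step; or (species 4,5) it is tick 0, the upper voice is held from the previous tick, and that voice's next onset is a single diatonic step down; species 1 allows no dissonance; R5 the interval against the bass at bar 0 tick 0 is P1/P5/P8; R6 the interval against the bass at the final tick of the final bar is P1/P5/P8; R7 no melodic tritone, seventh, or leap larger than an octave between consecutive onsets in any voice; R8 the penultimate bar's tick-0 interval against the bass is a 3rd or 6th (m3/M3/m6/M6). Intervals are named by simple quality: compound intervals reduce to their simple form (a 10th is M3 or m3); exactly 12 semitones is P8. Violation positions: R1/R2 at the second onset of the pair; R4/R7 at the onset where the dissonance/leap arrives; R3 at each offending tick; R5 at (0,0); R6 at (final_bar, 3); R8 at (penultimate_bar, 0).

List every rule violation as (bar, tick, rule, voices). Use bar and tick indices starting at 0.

(2, 2, R7, (1,))
(4, 0, R2, (0, 1))

bar 0: v0=D3 v1=D4 downbeat P8
bar 1: v0=F3 v1=A3 downbeat M3
bar 2: v0=D3 v1=D4 downbeat P8
bar 3: v0=E3 v1=C4 downbeat m6
bar 4: v0=G3 v1=G4 downbeat P8
bar 5: v0=A3 v1=C4 downbeat m3
bar 6: v0=E3 v1=C4 downbeat m6
bar 7: v0=D3 v1=D4 downbeat P8
  -> R7 @ bar 2 tick 2 v(1,): F3->B3 leap 6st
  -> R2 @ bar 4 tick 0 v(0, 1): E3/C4 m6 -> G3/G4 P8 similar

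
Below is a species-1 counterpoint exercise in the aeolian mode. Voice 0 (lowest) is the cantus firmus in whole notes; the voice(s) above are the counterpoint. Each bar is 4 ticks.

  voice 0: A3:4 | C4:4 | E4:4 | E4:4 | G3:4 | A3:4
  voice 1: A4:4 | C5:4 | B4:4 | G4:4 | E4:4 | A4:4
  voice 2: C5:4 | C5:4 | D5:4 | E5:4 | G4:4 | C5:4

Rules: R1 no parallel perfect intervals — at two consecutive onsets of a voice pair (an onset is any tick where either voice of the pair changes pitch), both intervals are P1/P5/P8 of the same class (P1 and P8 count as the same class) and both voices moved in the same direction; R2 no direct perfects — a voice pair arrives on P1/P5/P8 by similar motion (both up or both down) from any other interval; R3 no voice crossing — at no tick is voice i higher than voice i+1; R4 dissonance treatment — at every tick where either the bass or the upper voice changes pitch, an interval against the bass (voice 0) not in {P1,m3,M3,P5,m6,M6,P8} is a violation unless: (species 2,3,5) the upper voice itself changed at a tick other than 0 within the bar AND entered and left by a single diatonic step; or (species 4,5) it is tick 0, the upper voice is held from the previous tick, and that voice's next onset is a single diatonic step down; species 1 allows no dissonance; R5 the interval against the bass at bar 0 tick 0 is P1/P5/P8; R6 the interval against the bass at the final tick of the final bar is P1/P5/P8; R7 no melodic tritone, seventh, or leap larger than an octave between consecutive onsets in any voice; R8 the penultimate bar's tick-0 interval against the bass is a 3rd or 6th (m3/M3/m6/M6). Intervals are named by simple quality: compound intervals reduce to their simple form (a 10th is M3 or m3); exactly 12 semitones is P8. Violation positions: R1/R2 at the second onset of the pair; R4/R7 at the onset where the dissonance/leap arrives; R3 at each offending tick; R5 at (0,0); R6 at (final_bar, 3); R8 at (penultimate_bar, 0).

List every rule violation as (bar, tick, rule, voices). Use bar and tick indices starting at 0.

(0, 0, R5, (0, 2))
(1, 0, R1, (0, 1))
(2, 0, R4, (0, 2))
(4, 0, R1, (0, 2))
(4, 0, R8, (0, 2))
(5, 0, R2, (0, 1))
(5, 3, R6, (0, 2))

bar 0: v0=A3 v1=A4 v2=C5 downbeat m3
bar 1: v0=C4 v1=C5 v2=C5 downbeat P8
bar 2: v0=E4 v1=B4 v2=D5 downbeat m7
bar 3: v0=E4 v1=G4 v2=E5 downbeat P8
bar 4: v0=G3 v1=E4 v2=G4 downbeat P8
bar 5: v0=A3 v1=A4 v2=C5 downbeat m3
  -> R5 @ bar 0 tick 0 v(0, 2): opens on m3
  -> R1 @ bar 1 tick 0 v(0, 1): A3/A4 P8 -> C4/C5 P8 similar
  -> R4 @ bar 2 tick 0 v(0, 2): E4/D5 m7 untreated
  -> R1 @ bar 4 tick 0 v(0, 2): E4/E5 P8 -> G3/G4 P8 similar
  -> R8 @ bar 4 tick 0 v(0, 2): penult P8 not 3rd/6th
  -> R2 @ bar 5 tick 0 v(0, 1): G3/E4 M6 -> A3/A4 P8 similar
  -> R6 @ bar 5 tick 3 v(0, 2): closes on m3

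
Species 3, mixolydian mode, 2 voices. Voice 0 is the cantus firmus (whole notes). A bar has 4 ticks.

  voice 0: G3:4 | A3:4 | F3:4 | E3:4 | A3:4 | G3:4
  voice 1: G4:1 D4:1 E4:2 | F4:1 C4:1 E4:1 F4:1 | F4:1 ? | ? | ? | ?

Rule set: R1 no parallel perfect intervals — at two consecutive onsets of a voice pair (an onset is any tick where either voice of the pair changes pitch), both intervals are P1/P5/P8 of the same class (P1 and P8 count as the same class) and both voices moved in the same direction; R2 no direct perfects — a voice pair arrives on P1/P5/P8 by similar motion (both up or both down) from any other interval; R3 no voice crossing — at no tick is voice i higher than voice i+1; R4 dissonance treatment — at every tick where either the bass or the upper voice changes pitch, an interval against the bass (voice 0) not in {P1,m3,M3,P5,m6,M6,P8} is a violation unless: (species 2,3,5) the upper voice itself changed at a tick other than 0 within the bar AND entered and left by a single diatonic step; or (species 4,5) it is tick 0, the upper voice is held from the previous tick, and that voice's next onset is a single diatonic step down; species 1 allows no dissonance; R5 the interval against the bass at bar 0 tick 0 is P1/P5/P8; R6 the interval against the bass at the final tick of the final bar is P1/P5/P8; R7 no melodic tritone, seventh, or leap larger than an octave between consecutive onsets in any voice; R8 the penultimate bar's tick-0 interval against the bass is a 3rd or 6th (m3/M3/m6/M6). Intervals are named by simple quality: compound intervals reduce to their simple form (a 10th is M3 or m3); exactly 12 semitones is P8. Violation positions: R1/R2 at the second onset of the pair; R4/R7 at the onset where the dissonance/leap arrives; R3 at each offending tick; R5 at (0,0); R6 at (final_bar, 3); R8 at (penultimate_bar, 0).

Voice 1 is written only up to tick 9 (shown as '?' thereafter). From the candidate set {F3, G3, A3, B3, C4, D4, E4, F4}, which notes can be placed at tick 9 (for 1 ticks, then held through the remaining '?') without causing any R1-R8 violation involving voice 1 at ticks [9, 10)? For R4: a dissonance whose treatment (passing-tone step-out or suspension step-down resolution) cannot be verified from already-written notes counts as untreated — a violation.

F3: legal
G3: violates R4,R7
A3: legal
B3: violates R4,R7
C4: legal
D4: legal
E4: violates R4
F4: legal

{A3, C4, D4, F3, F4}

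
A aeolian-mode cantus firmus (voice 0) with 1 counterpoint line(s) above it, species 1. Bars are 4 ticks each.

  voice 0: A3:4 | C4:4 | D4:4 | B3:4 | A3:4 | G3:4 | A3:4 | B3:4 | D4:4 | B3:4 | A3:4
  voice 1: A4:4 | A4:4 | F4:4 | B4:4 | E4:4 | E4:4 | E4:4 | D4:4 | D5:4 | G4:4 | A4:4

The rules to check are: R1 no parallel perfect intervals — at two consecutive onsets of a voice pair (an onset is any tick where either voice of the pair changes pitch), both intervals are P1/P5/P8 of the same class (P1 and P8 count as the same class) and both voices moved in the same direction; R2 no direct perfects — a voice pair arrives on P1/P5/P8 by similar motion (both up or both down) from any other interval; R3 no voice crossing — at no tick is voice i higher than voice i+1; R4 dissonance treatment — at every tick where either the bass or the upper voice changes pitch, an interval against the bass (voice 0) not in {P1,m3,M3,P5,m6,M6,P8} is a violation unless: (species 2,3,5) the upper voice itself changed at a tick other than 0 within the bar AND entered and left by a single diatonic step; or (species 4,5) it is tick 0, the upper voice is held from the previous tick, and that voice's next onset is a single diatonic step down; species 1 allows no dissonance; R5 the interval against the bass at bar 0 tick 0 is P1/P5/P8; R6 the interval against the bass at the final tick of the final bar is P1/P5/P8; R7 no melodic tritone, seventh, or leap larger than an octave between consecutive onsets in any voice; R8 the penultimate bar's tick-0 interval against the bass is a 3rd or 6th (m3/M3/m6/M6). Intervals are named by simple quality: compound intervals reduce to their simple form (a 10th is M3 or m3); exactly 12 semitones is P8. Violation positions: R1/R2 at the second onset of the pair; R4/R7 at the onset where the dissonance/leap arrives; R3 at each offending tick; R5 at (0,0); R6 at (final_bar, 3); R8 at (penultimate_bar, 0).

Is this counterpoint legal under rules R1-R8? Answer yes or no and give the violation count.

bar 0: v0=A3 v1=A4 (P8)
bar 1: v0=C4 v1=A4 (M6)
bar 2: v0=D4 v1=F4 (m3)
bar 3: v0=B3 v1=B4 (P8)
bar 4: v0=A3 v1=E4 (P5)
bar 5: v0=G3 v1=E4 (M6)
bar 6: v0=A3 v1=E4 (P5)
bar 7: v0=B3 v1=D4 (m3)
bar 8: v0=D4 v1=D5 (P8)
bar 9: v0=B3 v1=G4 (m6)
bar 10: v0=A3 v1=A4 (P8)
  R7 @ bar3.0: F4->B4 leap 6st
  R2 @ bar4.0: B3/B4 P8 -> A3/E4 P5 similar
  R2 @ bar8.0: B3/D4 m3 -> D4/D5 P8 similar

No (3 violations)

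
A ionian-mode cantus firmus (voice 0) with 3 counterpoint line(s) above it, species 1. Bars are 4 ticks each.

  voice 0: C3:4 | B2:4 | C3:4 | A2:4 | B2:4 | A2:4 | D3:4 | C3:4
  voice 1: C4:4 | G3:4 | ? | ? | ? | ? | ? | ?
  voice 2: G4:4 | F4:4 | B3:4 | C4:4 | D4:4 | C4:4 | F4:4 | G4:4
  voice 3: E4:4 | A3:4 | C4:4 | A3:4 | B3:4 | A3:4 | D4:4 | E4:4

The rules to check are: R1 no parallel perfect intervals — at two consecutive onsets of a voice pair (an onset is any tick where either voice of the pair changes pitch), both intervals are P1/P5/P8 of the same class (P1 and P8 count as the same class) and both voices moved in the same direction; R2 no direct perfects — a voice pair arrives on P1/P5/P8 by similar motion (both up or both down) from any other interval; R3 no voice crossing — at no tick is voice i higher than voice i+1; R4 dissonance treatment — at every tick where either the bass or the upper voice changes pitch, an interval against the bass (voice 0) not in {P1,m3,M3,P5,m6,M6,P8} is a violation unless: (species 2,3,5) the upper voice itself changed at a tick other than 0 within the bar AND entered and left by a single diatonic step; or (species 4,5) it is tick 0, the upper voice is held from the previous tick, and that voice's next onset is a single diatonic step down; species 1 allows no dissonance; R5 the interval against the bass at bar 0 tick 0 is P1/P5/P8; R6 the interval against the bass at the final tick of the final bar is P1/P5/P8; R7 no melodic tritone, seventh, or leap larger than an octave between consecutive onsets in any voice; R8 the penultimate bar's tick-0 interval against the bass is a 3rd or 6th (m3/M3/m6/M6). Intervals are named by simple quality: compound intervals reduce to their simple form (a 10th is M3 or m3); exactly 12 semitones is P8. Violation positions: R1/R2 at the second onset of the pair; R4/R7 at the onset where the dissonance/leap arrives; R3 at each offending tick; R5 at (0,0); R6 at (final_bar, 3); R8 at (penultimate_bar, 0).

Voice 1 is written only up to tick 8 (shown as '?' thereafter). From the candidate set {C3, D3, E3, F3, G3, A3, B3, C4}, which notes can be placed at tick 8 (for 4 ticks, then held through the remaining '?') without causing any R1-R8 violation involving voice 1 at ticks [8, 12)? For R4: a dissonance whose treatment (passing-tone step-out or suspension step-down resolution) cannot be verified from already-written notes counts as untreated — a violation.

{A3, C3, G3}

C3: legal
D3: violates R4
E3: violates R2
F3: violates R4
G3: legal
A3: legal
B3: violates R4
C4: violates R2,R3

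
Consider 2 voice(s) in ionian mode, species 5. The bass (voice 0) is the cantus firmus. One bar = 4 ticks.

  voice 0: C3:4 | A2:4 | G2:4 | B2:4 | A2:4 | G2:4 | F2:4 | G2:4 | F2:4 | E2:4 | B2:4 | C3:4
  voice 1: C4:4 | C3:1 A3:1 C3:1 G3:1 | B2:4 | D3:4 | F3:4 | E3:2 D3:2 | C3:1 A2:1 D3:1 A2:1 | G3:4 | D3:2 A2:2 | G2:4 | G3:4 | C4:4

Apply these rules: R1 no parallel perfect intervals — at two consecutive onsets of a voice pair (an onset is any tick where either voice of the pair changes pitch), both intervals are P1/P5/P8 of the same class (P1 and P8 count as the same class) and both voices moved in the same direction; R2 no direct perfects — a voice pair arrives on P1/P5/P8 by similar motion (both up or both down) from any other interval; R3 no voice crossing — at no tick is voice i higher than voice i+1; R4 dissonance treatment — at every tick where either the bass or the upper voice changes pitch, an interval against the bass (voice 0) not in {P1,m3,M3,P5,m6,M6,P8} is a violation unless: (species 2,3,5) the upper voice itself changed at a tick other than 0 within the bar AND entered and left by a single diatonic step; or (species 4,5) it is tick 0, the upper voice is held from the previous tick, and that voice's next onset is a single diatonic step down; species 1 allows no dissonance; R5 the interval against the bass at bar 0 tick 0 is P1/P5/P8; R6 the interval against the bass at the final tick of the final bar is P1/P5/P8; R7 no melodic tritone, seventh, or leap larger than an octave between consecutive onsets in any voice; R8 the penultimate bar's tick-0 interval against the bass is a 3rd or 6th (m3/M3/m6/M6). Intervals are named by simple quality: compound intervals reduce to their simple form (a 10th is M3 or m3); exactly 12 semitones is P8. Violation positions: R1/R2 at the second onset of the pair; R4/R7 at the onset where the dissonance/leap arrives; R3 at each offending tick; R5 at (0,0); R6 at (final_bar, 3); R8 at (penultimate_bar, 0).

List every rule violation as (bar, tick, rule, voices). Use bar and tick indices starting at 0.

bar 0: v0=C3 v1=C4 downbeat P8
bar 1: v0=A2 v1=C3 downbeat m3
bar 2: v0=G2 v1=B2 downbeat M3
bar 3: v0=B2 v1=D3 downbeat m3
bar 4: v0=A2 v1=F3 downbeat m6
bar 5: v0=G2 v1=E3 downbeat M6
bar 6: v0=F2 v1=C3 downbeat P5
bar 7: v0=G2 v1=G3 downbeat P8
bar 8: v0=F2 v1=D3 downbeat M6
bar 9: v0=E2 v1=G2 downbeat m3
bar 10: v0=B2 v1=G3 downbeat m6
bar 11: v0=C3 v1=C4 downbeat P8
  -> R4 @ bar 1 tick 3 v(0, 1): A2/G3 m7 untreated
  -> R1 @ bar 6 tick 0 v(0, 1): G2/D3 P5 -> F2/C3 P5 similar
  -> R2 @ bar 7 tick 0 v(0, 1): F2/A2 M3 -> G2/G3 P8 similar
  -> R7 @ bar 7 tick 0 v(1,): A2->G3 leap 10st
  -> R2 @ bar 11 tick 0 v(0, 1): B2/G3 m6 -> C3/C4 P8 similar

(1, 3, R4, (0, 1))
(6, 0, R1, (0, 1))
(7, 0, R2, (0, 1))
(7, 0, R7, (1,))
(11, 0, R2, (0, 1))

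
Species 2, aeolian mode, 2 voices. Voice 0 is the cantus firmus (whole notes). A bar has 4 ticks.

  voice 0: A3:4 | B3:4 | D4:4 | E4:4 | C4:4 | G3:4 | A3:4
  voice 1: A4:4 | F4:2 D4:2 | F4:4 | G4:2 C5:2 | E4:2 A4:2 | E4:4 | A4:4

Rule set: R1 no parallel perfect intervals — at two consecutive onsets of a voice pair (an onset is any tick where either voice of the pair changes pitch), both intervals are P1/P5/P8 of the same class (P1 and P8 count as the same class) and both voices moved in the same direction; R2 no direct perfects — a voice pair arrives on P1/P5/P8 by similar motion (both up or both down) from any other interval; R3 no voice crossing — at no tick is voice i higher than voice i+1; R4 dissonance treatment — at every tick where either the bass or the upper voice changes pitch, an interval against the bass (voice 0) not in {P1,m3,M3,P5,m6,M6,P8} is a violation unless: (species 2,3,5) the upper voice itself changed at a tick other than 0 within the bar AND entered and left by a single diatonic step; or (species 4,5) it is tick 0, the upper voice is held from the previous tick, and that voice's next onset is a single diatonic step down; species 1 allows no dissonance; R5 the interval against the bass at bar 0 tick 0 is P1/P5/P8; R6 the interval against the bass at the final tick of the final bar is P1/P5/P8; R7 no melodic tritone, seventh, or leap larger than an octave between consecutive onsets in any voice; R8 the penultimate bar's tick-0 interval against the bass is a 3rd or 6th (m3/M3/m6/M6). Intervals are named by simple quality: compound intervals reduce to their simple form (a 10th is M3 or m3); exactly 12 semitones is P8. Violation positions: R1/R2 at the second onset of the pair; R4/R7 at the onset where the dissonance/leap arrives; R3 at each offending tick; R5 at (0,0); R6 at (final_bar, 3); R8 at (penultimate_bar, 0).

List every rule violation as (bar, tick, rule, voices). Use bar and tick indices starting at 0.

(1, 0, R4, (0, 1))
(6, 0, R2, (0, 1))

bar 0: v0=A3 v1=A4 downbeat P8
bar 1: v0=B3 v1=F4 downbeat TT
bar 2: v0=D4 v1=F4 downbeat m3
bar 3: v0=E4 v1=G4 downbeat m3
bar 4: v0=C4 v1=E4 downbeat M3
bar 5: v0=G3 v1=E4 downbeat M6
bar 6: v0=A3 v1=A4 downbeat P8
  -> R4 @ bar 1 tick 0 v(0, 1): B3/F4 TT untreated
  -> R2 @ bar 6 tick 0 v(0, 1): G3/E4 M6 -> A3/A4 P8 similar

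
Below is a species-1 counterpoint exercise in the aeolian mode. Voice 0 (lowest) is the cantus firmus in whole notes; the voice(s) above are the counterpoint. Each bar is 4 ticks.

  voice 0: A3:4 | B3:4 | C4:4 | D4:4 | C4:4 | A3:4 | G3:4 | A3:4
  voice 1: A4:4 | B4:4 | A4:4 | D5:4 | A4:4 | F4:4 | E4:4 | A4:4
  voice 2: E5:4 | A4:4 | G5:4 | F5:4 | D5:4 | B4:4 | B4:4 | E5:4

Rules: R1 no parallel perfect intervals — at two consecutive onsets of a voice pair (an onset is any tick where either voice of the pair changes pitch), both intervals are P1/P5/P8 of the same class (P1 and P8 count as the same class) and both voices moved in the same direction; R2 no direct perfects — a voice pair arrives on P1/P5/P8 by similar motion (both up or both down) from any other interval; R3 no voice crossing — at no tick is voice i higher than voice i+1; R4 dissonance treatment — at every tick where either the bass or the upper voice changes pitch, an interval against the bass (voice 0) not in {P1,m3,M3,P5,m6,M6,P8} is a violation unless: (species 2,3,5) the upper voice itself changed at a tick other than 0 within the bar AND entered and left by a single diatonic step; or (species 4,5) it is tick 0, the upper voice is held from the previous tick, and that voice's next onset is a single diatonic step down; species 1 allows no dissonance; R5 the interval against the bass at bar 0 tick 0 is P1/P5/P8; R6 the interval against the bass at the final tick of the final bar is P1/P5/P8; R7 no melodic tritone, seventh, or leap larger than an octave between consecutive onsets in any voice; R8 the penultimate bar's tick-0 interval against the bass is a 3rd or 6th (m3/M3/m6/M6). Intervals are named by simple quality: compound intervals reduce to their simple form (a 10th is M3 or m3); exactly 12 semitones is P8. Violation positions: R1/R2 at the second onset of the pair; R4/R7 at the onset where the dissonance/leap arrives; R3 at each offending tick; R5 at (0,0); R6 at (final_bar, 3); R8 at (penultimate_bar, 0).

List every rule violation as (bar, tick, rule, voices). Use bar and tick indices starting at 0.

bar 0: v0=A3 v1=A4 v2=E5 downbeat P5
bar 1: v0=B3 v1=B4 v2=A4 downbeat m7
bar 2: v0=C4 v1=A4 v2=G5 downbeat P5
bar 3: v0=D4 v1=D5 v2=F5 downbeat m3
bar 4: v0=C4 v1=A4 v2=D5 downbeat M2
bar 5: v0=A3 v1=F4 v2=B4 downbeat M2
bar 6: v0=G3 v1=E4 v2=B4 downbeat M3
bar 7: v0=A3 v1=A4 v2=E5 downbeat P5
  -> R1 @ bar 1 tick 0 v(0, 1): A3/A4 P8 -> B3/B4 P8 similar
  -> R3 @ bar 1 tick 0 v(1, 2): B4 above A4
  -> R4 @ bar 1 tick 0 v(0, 2): B3/A4 m7 untreated
  -> R3 @ bar 1 tick 1 v(1, 2): B4 above A4
  -> R3 @ bar 1 tick 2 v(1, 2): B4 above A4
  -> R3 @ bar 1 tick 3 v(1, 2): B4 above A4
  -> R2 @ bar 2 tick 0 v(0, 2): B3/A4 m7 -> C4/G5 P5 similar
  -> R7 @ bar 2 tick 0 v(2,): A4->G5 leap 10st
  -> R2 @ bar 3 tick 0 v(0, 1): C4/A4 M6 -> D4/D5 P8 similar
  -> R4 @ bar 4 tick 0 v(0, 2): C4/D5 M2 untreated
  -> R4 @ bar 5 tick 0 v(0, 2): A3/B4 M2 untreated
  -> R1 @ bar 7 tick 0 v(1, 2): E4/B4 P5 -> A4/E5 P5 similar
  -> R2 @ bar 7 tick 0 v(0, 1): G3/E4 M6 -> A3/A4 P8 similar
  -> R2 @ bar 7 tick 0 v(0, 2): G3/B4 M3 -> A3/E5 P5 similar

(1, 0, R1, (0, 1))
(1, 0, R3, (1, 2))
(1, 0, R4, (0, 2))
(1, 1, R3, (1, 2))
(1, 2, R3, (1, 2))
(1, 3, R3, (1, 2))
(2, 0, R2, (0, 2))
(2, 0, R7, (2,))
(3, 0, R2, (0, 1))
(4, 0, R4, (0, 2))
(5, 0, R4, (0, 2))
(7, 0, R1, (1, 2))
(7, 0, R2, (0, 1))
(7, 0, R2, (0, 2))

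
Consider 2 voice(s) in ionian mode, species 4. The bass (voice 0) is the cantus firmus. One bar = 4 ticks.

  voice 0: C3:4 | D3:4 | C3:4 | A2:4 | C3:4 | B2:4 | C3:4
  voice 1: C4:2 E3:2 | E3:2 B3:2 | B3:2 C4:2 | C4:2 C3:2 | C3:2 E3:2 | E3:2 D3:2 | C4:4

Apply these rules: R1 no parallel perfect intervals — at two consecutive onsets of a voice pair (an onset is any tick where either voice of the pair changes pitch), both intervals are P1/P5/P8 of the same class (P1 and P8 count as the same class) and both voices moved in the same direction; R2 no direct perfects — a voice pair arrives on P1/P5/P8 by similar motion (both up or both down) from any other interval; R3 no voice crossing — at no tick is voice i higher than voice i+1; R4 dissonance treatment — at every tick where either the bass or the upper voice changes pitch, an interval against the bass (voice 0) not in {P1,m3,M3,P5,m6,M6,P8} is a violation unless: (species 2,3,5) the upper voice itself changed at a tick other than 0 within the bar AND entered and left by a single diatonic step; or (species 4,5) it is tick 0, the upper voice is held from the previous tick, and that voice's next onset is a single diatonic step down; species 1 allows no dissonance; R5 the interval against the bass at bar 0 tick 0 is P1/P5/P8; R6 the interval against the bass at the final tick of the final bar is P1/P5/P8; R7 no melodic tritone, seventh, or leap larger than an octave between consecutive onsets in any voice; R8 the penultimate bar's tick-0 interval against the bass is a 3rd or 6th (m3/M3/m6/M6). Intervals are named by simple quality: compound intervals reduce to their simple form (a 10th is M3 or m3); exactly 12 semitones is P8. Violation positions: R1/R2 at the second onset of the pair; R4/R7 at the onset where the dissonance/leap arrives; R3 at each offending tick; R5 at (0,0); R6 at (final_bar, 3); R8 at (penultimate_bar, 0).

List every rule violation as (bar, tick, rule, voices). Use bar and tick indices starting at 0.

(1, 0, R4, (0, 1))
(2, 0, R4, (0, 1))
(5, 0, R8, (0, 1))
(6, 0, R2, (0, 1))
(6, 0, R7, (1,))

bar 0: v0=C3 v1=C4 downbeat P8
bar 1: v0=D3 v1=E3 downbeat M2
bar 2: v0=C3 v1=B3 downbeat M7
bar 3: v0=A2 v1=C4 downbeat m3
bar 4: v0=C3 v1=C3 downbeat P1
bar 5: v0=B2 v1=E3 downbeat P4
bar 6: v0=C3 v1=C4 downbeat P8
  -> R4 @ bar 1 tick 0 v(0, 1): D3/E3 M2 untreated
  -> R4 @ bar 2 tick 0 v(0, 1): C3/B3 M7 untreated
  -> R8 @ bar 5 tick 0 v(0, 1): penult P4 not 3rd/6th
  -> R2 @ bar 6 tick 0 v(0, 1): B2/D3 m3 -> C3/C4 P8 similar
  -> R7 @ bar 6 tick 0 v(1,): D3->C4 leap 10st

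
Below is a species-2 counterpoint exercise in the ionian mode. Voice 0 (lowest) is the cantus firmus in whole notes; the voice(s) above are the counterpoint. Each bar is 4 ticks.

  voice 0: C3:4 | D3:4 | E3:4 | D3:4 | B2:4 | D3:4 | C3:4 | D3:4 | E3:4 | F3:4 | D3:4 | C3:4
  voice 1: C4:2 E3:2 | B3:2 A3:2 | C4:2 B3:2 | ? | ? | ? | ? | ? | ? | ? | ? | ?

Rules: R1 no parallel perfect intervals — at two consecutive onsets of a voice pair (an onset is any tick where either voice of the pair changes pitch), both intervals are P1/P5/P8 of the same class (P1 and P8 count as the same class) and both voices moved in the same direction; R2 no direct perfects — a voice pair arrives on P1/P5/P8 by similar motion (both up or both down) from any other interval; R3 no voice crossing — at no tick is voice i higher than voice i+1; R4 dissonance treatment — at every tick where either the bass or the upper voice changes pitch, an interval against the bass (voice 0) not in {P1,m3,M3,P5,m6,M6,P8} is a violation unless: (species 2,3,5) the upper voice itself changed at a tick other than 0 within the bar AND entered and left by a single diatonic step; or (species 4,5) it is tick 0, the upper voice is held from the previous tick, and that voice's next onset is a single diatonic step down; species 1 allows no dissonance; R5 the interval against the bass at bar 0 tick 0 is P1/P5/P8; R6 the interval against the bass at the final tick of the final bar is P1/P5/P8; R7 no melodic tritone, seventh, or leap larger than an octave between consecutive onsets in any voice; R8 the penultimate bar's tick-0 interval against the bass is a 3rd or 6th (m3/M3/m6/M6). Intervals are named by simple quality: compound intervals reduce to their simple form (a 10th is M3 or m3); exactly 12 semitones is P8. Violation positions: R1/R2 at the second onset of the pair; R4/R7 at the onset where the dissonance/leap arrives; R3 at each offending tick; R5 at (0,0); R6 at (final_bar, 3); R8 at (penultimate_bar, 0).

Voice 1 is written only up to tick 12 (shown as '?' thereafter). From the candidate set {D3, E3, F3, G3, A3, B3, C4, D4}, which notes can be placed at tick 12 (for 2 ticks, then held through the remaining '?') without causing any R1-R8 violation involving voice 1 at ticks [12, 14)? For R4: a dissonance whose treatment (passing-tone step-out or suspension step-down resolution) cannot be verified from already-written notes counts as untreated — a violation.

D3: violates R2
E3: violates R4
F3: violates R7
G3: violates R4
A3: violates R1
B3: legal
C4: violates R4
D4: legal

{B3, D4}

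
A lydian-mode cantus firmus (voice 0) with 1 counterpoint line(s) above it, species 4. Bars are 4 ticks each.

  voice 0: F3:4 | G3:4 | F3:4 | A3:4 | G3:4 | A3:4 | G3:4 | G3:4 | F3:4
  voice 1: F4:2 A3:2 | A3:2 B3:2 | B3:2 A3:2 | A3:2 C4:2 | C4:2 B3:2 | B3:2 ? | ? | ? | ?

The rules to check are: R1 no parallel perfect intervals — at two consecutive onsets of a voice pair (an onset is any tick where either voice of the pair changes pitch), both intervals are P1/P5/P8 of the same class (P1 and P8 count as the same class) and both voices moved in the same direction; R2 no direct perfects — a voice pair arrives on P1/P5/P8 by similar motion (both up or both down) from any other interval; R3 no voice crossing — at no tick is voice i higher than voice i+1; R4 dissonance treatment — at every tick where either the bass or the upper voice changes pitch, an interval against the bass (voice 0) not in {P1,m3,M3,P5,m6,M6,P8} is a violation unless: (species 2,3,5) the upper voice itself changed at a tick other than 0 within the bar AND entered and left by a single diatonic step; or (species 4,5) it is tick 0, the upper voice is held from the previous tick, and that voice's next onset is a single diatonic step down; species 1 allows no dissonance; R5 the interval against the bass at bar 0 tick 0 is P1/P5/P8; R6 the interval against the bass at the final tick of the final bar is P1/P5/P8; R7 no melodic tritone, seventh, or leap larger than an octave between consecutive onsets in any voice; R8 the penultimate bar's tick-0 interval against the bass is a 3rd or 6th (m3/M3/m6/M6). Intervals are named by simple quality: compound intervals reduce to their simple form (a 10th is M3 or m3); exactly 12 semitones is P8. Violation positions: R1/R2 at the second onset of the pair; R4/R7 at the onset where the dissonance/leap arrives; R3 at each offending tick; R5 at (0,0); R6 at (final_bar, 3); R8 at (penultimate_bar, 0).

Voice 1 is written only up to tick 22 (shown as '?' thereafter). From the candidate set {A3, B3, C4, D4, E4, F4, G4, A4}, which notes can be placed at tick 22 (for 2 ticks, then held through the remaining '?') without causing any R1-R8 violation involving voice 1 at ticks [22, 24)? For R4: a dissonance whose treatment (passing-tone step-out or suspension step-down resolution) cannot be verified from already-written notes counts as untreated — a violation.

{A3, B3, C4, E4}

A3: legal
B3: legal
C4: legal
D4: violates R4
E4: legal
F4: violates R7
G4: violates R4
A4: violates R7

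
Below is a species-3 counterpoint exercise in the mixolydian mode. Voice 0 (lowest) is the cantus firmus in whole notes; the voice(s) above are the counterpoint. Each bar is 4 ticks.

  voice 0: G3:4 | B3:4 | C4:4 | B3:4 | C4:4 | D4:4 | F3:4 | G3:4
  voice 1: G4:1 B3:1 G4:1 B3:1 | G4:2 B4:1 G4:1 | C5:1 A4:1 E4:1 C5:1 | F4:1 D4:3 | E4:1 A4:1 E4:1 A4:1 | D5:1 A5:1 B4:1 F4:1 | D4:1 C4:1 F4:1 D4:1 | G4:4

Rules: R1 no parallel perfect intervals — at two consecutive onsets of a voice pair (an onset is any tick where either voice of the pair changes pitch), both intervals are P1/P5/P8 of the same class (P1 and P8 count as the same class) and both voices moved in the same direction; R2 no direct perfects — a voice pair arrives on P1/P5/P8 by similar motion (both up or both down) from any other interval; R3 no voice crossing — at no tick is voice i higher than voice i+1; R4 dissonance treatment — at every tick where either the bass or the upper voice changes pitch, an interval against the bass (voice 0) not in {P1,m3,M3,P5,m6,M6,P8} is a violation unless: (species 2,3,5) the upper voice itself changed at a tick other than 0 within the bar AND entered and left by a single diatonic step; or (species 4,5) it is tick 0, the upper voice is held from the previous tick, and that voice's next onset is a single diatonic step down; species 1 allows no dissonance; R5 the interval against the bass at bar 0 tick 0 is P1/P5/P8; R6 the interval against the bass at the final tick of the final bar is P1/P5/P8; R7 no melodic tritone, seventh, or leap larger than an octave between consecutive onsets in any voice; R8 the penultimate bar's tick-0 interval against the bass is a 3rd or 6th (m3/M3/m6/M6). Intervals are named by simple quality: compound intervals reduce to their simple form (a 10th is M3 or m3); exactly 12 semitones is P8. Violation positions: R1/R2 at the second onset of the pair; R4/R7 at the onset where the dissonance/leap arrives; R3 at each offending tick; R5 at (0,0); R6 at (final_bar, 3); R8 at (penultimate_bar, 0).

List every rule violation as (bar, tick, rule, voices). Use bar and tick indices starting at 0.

(2, 0, R2, (0, 1))
(3, 0, R4, (0, 1))
(5, 0, R2, (0, 1))
(5, 2, R7, (1,))
(5, 3, R7, (1,))
(7, 0, R2, (0, 1))

bar 0: v0=G3 v1=G4 downbeat P8
bar 1: v0=B3 v1=G4 downbeat m6
bar 2: v0=C4 v1=C5 downbeat P8
bar 3: v0=B3 v1=F4 downbeat TT
bar 4: v0=C4 v1=E4 downbeat M3
bar 5: v0=D4 v1=D5 downbeat P8
bar 6: v0=F3 v1=D4 downbeat M6
bar 7: v0=G3 v1=G4 downbeat P8
  -> R2 @ bar 2 tick 0 v(0, 1): B3/G4 m6 -> C4/C5 P8 similar
  -> R4 @ bar 3 tick 0 v(0, 1): B3/F4 TT untreated
  -> R2 @ bar 5 tick 0 v(0, 1): C4/A4 M6 -> D4/D5 P8 similar
  -> R7 @ bar 5 tick 2 v(1,): A5->B4 leap 10st
  -> R7 @ bar 5 tick 3 v(1,): B4->F4 leap 6st
  -> R2 @ bar 7 tick 0 v(0, 1): F3/D4 M6 -> G3/G4 P8 similar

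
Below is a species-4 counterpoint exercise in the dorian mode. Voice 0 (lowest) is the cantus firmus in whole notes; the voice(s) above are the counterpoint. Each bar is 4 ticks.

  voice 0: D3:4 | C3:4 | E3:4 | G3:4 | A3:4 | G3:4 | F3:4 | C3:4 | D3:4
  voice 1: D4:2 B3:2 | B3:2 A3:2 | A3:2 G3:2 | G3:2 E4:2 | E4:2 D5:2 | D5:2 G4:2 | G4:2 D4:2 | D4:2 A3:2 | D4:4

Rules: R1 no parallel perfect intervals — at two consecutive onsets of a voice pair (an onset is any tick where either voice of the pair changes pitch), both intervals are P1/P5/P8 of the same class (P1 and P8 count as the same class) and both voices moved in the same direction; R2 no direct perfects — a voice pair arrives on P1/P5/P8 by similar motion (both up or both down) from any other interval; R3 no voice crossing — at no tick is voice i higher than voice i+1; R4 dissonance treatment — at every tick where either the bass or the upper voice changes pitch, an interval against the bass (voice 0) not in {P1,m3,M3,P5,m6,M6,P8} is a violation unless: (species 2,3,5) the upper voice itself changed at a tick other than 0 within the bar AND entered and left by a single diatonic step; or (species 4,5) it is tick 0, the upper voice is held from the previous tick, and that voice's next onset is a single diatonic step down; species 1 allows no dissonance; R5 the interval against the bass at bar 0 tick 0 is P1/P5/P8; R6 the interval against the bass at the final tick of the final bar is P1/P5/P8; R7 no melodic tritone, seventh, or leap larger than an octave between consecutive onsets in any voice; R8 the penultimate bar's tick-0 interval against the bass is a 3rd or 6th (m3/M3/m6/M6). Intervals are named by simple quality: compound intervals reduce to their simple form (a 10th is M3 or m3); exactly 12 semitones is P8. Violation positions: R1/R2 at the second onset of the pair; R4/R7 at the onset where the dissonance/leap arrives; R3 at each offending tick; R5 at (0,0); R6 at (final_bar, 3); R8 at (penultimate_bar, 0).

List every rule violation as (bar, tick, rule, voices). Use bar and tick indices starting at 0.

bar 0: v0=D3 v1=D4 downbeat P8
bar 1: v0=C3 v1=B3 downbeat M7
bar 2: v0=E3 v1=A3 downbeat P4
bar 3: v0=G3 v1=G3 downbeat P1
bar 4: v0=A3 v1=E4 downbeat P5
bar 5: v0=G3 v1=D5 downbeat P5
bar 6: v0=F3 v1=G4 downbeat M2
bar 7: v0=C3 v1=D4 downbeat M2
bar 8: v0=D3 v1=D4 downbeat P8
  -> R4 @ bar 4 tick 2 v(0, 1): A3/D5 P4 untreated
  -> R7 @ bar 4 tick 2 v(1,): E4->D5 leap 10st
  -> R4 @ bar 6 tick 0 v(0, 1): F3/G4 M2 untreated
  -> R4 @ bar 7 tick 0 v(0, 1): C3/D4 M2 untreated
  -> R8 @ bar 7 tick 0 v(0, 1): penult M2 not 3rd/6th
  -> R2 @ bar 8 tick 0 v(0, 1): C3/A3 M6 -> D3/D4 P8 similar

(4, 2, R4, (0, 1))
(4, 2, R7, (1,))
(6, 0, R4, (0, 1))
(7, 0, R4, (0, 1))
(7, 0, R8, (0, 1))
(8, 0, R2, (0, 1))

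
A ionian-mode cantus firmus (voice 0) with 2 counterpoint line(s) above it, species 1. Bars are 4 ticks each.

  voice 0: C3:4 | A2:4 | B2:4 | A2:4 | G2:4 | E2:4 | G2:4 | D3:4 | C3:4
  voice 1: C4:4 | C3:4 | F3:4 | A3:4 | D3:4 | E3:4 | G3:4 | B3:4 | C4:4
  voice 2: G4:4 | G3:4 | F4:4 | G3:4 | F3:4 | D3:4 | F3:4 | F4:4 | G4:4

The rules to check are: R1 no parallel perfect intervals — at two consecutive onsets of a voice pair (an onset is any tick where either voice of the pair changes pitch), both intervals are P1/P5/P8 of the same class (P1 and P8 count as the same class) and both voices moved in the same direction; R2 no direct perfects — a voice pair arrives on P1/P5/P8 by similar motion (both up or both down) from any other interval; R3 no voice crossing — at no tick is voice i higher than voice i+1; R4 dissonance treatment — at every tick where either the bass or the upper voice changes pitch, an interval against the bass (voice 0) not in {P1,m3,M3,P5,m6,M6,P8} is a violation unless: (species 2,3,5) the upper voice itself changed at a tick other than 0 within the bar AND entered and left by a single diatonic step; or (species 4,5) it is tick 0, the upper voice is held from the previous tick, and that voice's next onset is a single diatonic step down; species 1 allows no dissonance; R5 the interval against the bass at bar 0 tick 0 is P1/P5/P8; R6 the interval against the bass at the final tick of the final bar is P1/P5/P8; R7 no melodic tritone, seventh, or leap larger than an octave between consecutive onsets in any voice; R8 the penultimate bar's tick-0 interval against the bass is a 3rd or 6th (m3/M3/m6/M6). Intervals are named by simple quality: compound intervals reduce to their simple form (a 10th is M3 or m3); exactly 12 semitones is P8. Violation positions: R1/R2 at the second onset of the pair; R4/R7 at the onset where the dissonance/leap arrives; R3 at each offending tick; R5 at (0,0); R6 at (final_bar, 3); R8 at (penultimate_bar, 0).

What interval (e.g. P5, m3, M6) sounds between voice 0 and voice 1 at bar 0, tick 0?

voice 0=C3 voice 1=C4 -> P8

P8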